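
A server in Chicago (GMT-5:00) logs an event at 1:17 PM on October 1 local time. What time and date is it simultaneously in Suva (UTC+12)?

Suva is 17:00 ahead of Chicago.
Shift by the zone difference: 1:17 PM + 17:00 = 6:17 AM on Oct 2 in Suva.

6:17 AM on October 2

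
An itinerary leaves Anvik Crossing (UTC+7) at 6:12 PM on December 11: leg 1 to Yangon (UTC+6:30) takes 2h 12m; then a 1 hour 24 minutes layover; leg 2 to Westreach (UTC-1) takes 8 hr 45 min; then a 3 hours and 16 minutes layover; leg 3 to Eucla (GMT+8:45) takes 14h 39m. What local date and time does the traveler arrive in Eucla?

Convert departure to UTC: 6:12 PM − 7:00 = 11:12 AM UTC on Dec 11.
Add 2 hours and 12 minutes leg 1 → 1:24 PM UTC.
Add 1 hour and 24 minutes layover in Yangon → 2:48 PM UTC.
Add 8 hours and 45 minutes leg 2 → 11:33 PM UTC.
Add 3 hours 16 minutes layover in Westreach → 2:49 AM UTC (Dec 12).
Add 14 hours 39 minutes leg 3 → 5:28 PM UTC.
Eucla is UTC+8:45, so local arrival = 5:28 PM + 8:45 = 2:13 AM on Dec 13.

2:13 AM on Dec 13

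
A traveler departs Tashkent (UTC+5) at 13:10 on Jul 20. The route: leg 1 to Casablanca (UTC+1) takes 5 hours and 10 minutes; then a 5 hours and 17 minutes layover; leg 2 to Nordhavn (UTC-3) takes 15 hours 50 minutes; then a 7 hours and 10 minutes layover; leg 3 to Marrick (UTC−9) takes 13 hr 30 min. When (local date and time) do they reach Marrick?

22:07 on July 21

Convert departure to UTC: 13:10 − 5:00 = 08:10 UTC on Jul 20.
Add 5 hours and 10 minutes leg 1 → 13:20 UTC.
Add 5 hours and 17 minutes layover in Casablanca → 18:37 UTC.
Add 15 hours and 50 minutes leg 2 → 10:27 UTC (Jul 21).
Add 7 hours 10 minutes layover in Nordhavn → 17:37 UTC.
Add 13 hours and 30 minutes leg 3 → 07:07 UTC (Jul 22).
Marrick is UTC−9:00, so local arrival = 07:07 − 9:00 = 22:07 on Jul 21.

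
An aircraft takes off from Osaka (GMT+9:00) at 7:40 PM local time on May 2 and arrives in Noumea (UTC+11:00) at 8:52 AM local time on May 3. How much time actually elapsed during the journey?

11 hours 12 minutes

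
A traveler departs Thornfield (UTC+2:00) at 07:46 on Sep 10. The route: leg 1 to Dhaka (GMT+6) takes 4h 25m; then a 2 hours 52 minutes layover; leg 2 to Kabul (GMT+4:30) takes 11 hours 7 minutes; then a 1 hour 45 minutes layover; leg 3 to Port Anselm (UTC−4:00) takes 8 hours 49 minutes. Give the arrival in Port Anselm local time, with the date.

Convert departure to UTC: 07:46 − 2:00 = 05:46 UTC on Sep 10.
Add 4 hours and 25 minutes leg 1 → 10:11 UTC.
Add 2 hours 52 minutes layover in Dhaka → 13:03 UTC.
Add 11 hours and 7 minutes leg 2 → 00:10 UTC (Sep 11).
Add 1 hour and 45 minutes layover in Kabul → 01:55 UTC.
Add 8 hours and 49 minutes leg 3 → 10:44 UTC.
Port Anselm is UTC−4:00, so local arrival = 10:44 − 4:00 = 06:44 on Sep 11.

06:44 on September 11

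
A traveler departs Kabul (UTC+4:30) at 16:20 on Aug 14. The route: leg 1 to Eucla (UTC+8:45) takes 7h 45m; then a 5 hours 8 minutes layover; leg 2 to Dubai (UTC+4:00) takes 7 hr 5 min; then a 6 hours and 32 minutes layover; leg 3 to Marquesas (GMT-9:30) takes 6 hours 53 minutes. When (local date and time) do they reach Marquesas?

Convert departure to UTC: 16:20 − 4:30 = 11:50 UTC on Aug 14.
Add 7 hours and 45 minutes leg 1 → 19:35 UTC.
Add 5 hours 8 minutes layover in Eucla → 00:43 UTC (Aug 15).
Add 7 hours 5 minutes leg 2 → 07:48 UTC.
Add 6 hours and 32 minutes layover in Dubai → 14:20 UTC.
Add 6 hours 53 minutes leg 3 → 21:13 UTC.
Marquesas is UTC−9:30, so local arrival = 21:13 − 9:30 = 11:43 on Aug 15.

11:43 on Aug 15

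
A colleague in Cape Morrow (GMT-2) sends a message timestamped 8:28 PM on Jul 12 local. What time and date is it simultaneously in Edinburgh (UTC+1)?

In UTC: 8:28 PM + 2:00 = 10:28 PM on Jul 12.
Edinburgh is UTC+1:00: 10:28 PM + 1:00 = 11:28 PM on Jul 12.

11:28 PM on Jul 12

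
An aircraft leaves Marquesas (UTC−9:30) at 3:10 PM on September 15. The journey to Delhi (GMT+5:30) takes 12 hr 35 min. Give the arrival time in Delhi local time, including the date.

6:45 PM on September 16

Delhi is 15:00 ahead of Marquesas.
After 12 hours 35 minutes it is 3:45 AM (Sep 16) in Marquesas.
Shift by the zone difference: 3:45 AM + 15:00 = 6:45 PM on Sep 16 in Delhi.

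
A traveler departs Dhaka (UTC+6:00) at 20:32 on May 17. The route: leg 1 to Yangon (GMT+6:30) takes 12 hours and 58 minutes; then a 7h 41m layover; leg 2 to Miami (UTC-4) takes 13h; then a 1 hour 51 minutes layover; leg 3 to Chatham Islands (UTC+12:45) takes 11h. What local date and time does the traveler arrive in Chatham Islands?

01:47 on May 20

Convert departure to UTC: 20:32 − 6:00 = 14:32 UTC on May 17.
Add 12 hours 58 minutes leg 1 → 03:30 UTC (May 18).
Add 7 hours 41 minutes layover in Yangon → 11:11 UTC.
Add 13 hours leg 2 → 00:11 UTC (May 19).
Add 1 hour 51 minutes layover in Miami → 02:02 UTC.
Add 11 hours leg 3 → 13:02 UTC.
Chatham Islands is UTC+12:45, so local arrival = 13:02 + 12:45 = 01:47 on May 20.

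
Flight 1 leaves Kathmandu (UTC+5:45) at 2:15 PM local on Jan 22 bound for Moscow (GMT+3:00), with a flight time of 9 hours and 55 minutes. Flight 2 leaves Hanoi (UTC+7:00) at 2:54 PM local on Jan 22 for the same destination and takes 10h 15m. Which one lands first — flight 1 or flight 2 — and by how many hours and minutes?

Flight 1 in UTC: 2:15 PM − 5:45 = 8:30 AM on Jan 22.
+9 hours and 55 minutes → arrive 6:25 PM UTC on Jan 22.
Flight 2 in UTC: 2:54 PM − 7:00 = 7:54 AM on Jan 22.
+10 hours 15 minutes → arrive 6:09 PM UTC on Jan 22.
Flight 2 lands earlier by 16 minutes.

the second, by 16 minutes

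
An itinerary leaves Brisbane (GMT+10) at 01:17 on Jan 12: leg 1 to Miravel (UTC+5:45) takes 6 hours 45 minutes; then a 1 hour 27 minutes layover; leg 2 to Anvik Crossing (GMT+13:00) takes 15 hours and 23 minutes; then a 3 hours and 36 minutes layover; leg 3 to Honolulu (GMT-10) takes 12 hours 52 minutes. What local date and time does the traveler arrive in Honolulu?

Convert departure to UTC: 01:17 − 10:00 = 15:17 UTC on Jan 11.
Add 6 hours and 45 minutes leg 1 → 22:02 UTC.
Add 1 hour 27 minutes layover in Miravel → 23:29 UTC.
Add 15 hours 23 minutes leg 2 → 14:52 UTC (Jan 12).
Add 3 hours 36 minutes layover in Anvik Crossing → 18:28 UTC.
Add 12 hours and 52 minutes leg 3 → 07:20 UTC (Jan 13).
Honolulu is UTC−10:00, so local arrival = 07:20 − 10:00 = 21:20 on Jan 12.

21:20 on January 12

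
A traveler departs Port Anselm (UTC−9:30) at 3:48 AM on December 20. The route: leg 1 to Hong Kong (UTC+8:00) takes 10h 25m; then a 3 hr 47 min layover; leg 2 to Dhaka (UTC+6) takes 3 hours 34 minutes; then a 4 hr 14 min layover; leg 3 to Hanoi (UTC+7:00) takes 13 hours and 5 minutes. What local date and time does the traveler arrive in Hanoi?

7:23 AM on Dec 22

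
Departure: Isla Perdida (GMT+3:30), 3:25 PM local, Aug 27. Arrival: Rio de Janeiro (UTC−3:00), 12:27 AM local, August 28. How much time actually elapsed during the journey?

15 hours 32 minutes

Departure in UTC: 3:25 PM − 3:30 = 11:55 AM on Aug 27.
Arrival in UTC: 12:27 AM + 3:00 = 3:27 AM on Aug 28.
Elapsed = 3:27 AM − 11:55 AM (+1 day) = 15 hours 32 minutes.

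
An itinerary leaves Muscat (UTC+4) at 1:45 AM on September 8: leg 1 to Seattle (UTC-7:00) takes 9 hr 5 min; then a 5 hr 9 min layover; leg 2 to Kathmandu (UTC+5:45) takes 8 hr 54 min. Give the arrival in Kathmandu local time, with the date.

2:38 AM on Sep 9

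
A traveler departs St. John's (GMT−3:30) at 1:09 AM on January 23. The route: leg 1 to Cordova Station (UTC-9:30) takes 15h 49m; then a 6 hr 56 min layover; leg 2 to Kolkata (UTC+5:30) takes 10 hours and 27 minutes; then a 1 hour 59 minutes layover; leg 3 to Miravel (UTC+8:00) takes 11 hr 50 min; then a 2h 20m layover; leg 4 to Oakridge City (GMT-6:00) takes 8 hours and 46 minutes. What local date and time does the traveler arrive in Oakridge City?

8:46 AM on Jan 25

Convert departure to UTC: 1:09 AM + 3:30 = 4:39 AM UTC on Jan 23.
Add 15 hours and 49 minutes leg 1 → 8:28 PM UTC.
Add 6 hours and 56 minutes layover in Cordova Station → 3:24 AM UTC (Jan 24).
Add 10 hours 27 minutes leg 2 → 1:51 PM UTC.
Add 1 hour and 59 minutes layover in Kolkata → 3:50 PM UTC.
Add 11 hours and 50 minutes leg 3 → 3:40 AM UTC (Jan 25).
Add 2 hours and 20 minutes layover in Miravel → 6:00 AM UTC.
Add 8 hours 46 minutes leg 4 → 2:46 PM UTC.
Oakridge City is UTC−6:00, so local arrival = 2:46 PM − 6:00 = 8:46 AM on Jan 25.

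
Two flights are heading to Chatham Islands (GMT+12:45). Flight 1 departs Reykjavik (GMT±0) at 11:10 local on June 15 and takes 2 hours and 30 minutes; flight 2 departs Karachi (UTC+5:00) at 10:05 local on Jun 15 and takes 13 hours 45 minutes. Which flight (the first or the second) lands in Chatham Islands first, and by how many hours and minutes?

the first, by 5 hours 10 minutes

Flight 1 departs at 11:10 UTC (Jun 15).
+2 hours and 30 minutes → arrive 13:40 UTC on Jun 15.
Flight 2 in UTC: 10:05 − 5:00 = 05:05 on Jun 15.
+13 hours 45 minutes → arrive 18:50 UTC on Jun 15.
Flight 1 lands earlier by 5 hours 10 minutes.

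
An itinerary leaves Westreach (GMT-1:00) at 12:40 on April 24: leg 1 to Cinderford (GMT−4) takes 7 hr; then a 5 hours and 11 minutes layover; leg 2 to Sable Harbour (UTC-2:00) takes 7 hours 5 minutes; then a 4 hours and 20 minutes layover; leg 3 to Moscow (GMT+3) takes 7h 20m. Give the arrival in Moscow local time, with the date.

Convert departure to UTC: 12:40 + 1:00 = 13:40 UTC on Apr 24.
Add 7 hours leg 1 → 20:40 UTC.
Add 5 hours 11 minutes layover in Cinderford → 01:51 UTC (Apr 25).
Add 7 hours and 5 minutes leg 2 → 08:56 UTC.
Add 4 hours 20 minutes layover in Sable Harbour → 13:16 UTC.
Add 7 hours 20 minutes leg 3 → 20:36 UTC.
Moscow is UTC+3:00, so local arrival = 20:36 + 3:00 = 23:36 on Apr 25.

23:36 on Apr 25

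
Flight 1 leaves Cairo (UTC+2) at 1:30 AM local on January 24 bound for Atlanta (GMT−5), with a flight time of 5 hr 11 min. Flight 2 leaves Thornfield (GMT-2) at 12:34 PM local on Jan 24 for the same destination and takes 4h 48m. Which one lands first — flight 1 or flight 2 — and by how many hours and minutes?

the first, by 14 hours 41 minutes

Flight 1 in UTC: 1:30 AM − 2:00 = 11:30 PM on Jan 23.
+5 hours 11 minutes → arrive 4:41 AM UTC on Jan 24.
Flight 2 in UTC: 12:34 PM + 2:00 = 2:34 PM on Jan 24.
+4 hours and 48 minutes → arrive 7:22 PM UTC on Jan 24.
Flight 1 lands earlier by 14 hours 41 minutes.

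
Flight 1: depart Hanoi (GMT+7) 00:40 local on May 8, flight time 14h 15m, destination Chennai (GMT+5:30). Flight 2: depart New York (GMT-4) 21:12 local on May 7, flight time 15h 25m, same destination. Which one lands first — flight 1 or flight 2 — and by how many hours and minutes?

the first, by 8 hours 42 minutes

Flight 1 in UTC: 00:40 − 7:00 = 17:40 on May 7.
+14 hours and 15 minutes → arrive 07:55 UTC on May 8.
Flight 2 in UTC: 21:12 + 4:00 = 01:12 on May 8.
+15 hours 25 minutes → arrive 16:37 UTC on May 8.
Flight 1 lands earlier by 8 hours 42 minutes.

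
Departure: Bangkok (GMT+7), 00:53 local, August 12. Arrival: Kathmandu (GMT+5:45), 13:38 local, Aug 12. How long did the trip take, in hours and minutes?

Departure in UTC: 00:53 − 7:00 = 17:53 on Aug 11.
Arrival in UTC: 13:38 − 5:45 = 07:53 on Aug 12.
Elapsed = 07:53 − 17:53 (+1 day) = 14 hours.

14 hours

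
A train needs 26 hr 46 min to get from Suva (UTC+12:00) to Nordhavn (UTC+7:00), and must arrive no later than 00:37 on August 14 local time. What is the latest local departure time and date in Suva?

02:51 on August 13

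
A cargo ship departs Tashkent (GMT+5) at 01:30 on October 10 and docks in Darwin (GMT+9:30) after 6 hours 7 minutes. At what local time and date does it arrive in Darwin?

12:07 on Oct 10

Convert departure to UTC: 01:30 − 5:00 = 20:30 UTC on Oct 9.
Add 6 hours 7 minutes travel time → 02:37 UTC (Oct 10).
Darwin is UTC+9:30, so local arrival = 02:37 + 9:30 = 12:07 on Oct 10.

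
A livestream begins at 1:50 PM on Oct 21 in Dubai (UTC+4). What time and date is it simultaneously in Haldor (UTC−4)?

In UTC: 1:50 PM − 4:00 = 9:50 AM on Oct 21.
Haldor is UTC−4:00: 9:50 AM − 4:00 = 5:50 AM on Oct 21.

5:50 AM on October 21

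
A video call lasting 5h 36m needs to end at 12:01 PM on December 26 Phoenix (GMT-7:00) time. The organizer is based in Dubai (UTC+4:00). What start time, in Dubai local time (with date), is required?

Target end time in UTC: 12:01 PM + 7:00 = 7:01 PM on Dec 26.
Subtract 5 hours 36 minutes → start 1:25 PM UTC on Dec 26.
Dubai is UTC+4:00: 1:25 PM + 4:00 = 5:25 PM on Dec 26.

5:25 PM on December 26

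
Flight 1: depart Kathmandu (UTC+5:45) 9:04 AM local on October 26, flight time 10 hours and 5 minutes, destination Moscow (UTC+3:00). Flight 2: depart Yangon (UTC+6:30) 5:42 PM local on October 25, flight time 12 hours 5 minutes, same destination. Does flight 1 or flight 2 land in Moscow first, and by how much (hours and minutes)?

Flight 1 in UTC: 9:04 AM − 5:45 = 3:19 AM on Oct 26.
+10 hours and 5 minutes → arrive 1:24 PM UTC on Oct 26.
Flight 2 in UTC: 5:42 PM − 6:30 = 11:12 AM on Oct 25.
+12 hours 5 minutes → arrive 11:17 PM UTC on Oct 25.
Flight 2 lands earlier by 14 hours 7 minutes.

the second, by 14 hours 7 minutes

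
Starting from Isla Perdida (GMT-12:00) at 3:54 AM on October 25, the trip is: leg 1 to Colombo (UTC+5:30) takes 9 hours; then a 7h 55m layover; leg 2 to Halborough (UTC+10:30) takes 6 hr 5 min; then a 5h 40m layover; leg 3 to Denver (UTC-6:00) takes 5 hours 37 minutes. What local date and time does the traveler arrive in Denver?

Convert departure to UTC: 3:54 AM + 12:00 = 3:54 PM UTC on Oct 25.
Add 9 hours leg 1 → 12:54 AM UTC (Oct 26).
Add 7 hours 55 minutes layover in Colombo → 8:49 AM UTC.
Add 6 hours 5 minutes leg 2 → 2:54 PM UTC.
Add 5 hours 40 minutes layover in Halborough → 8:34 PM UTC.
Add 5 hours 37 minutes leg 3 → 2:11 AM UTC (Oct 27).
Denver is UTC−6:00, so local arrival = 2:11 AM − 6:00 = 8:11 PM on Oct 26.

8:11 PM on October 26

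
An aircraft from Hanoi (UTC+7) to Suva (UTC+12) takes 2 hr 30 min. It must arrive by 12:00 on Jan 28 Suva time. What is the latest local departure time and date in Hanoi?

04:30 on January 28

Target arrival in UTC: 12:00 − 12:00 = 00:00 on Jan 28.
Subtract 2 hours 30 minutes → departure 21:30 UTC on Jan 27.
Hanoi is UTC+7:00: 21:30 + 7:00 = 04:30 on Jan 28.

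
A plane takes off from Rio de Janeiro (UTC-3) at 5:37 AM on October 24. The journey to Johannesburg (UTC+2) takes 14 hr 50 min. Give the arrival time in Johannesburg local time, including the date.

1:27 AM on October 25

Johannesburg is 5:00 ahead of Rio de Janeiro.
After 14 hours 50 minutes it is 8:27 PM in Rio de Janeiro.
Shift by the zone difference: 8:27 PM + 5:00 = 1:27 AM on Oct 25 in Johannesburg.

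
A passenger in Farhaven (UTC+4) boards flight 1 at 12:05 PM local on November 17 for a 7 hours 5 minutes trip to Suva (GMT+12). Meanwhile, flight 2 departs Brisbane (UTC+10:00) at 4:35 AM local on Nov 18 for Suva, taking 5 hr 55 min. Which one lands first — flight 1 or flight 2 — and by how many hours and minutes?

Flight 1 in UTC: 12:05 PM − 4:00 = 8:05 AM on Nov 17.
+7 hours 5 minutes → arrive 3:10 PM UTC on Nov 17.
Flight 2 in UTC: 4:35 AM − 10:00 = 6:35 PM on Nov 17.
+5 hours and 55 minutes → arrive 12:30 AM UTC on Nov 18.
Flight 1 lands earlier by 9 hours 20 minutes.

the first, by 9 hours 20 minutes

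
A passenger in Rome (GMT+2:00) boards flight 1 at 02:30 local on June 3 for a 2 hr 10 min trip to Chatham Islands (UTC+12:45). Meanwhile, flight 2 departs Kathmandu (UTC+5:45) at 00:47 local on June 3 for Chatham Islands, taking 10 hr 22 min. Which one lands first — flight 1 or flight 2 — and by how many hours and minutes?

the first, by 2 hours 44 minutes

Flight 1 in UTC: 02:30 − 2:00 = 00:30 on Jun 3.
+2 hours and 10 minutes → arrive 02:40 UTC on Jun 3.
Flight 2 in UTC: 00:47 − 5:45 = 19:02 on Jun 2.
+10 hours and 22 minutes → arrive 05:24 UTC on Jun 3.
Flight 1 lands earlier by 2 hours 44 minutes.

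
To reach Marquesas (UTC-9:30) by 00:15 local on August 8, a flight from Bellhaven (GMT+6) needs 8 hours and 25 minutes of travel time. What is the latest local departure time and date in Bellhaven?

07:20 on August 8

Target arrival in UTC: 00:15 + 9:30 = 09:45 on Aug 8.
Subtract 8 hours and 25 minutes → departure 01:20 UTC on Aug 8.
Bellhaven is UTC+6:00: 01:20 + 6:00 = 07:20 on Aug 8.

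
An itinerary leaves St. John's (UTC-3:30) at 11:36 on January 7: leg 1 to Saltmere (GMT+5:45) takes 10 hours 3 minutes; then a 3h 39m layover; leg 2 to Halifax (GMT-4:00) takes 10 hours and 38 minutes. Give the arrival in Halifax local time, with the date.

Convert departure to UTC: 11:36 + 3:30 = 15:06 UTC on Jan 7.
Add 10 hours and 3 minutes leg 1 → 01:09 UTC (Jan 8).
Add 3 hours and 39 minutes layover in Saltmere → 04:48 UTC.
Add 10 hours 38 minutes leg 2 → 15:26 UTC.
Halifax is UTC−4:00, so local arrival = 15:26 − 4:00 = 11:26 on Jan 8.

11:26 on Jan 8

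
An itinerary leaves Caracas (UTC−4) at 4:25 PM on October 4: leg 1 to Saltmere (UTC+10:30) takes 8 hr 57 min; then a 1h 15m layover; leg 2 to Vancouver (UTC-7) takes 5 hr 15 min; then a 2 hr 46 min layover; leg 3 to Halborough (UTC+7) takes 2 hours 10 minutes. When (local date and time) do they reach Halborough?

11:48 PM on October 5

Convert departure to UTC: 4:25 PM + 4:00 = 8:25 PM UTC on Oct 4.
Add 8 hours and 57 minutes leg 1 → 5:22 AM UTC (Oct 5).
Add 1 hour 15 minutes layover in Saltmere → 6:37 AM UTC.
Add 5 hours 15 minutes leg 2 → 11:52 AM UTC.
Add 2 hours 46 minutes layover in Vancouver → 2:38 PM UTC.
Add 2 hours 10 minutes leg 3 → 4:48 PM UTC.
Halborough is UTC+7:00, so local arrival = 4:48 PM + 7:00 = 11:48 PM on Oct 5.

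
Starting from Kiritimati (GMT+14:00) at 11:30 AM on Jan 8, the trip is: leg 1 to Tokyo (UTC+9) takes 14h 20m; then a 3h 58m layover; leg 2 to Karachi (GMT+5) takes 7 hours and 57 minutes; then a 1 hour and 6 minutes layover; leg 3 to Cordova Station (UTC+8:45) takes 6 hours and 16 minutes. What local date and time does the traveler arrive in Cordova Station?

Convert departure to UTC: 11:30 AM − 14:00 = 9:30 PM UTC on Jan 7.
Add 14 hours 20 minutes leg 1 → 11:50 AM UTC (Jan 8).
Add 3 hours 58 minutes layover in Tokyo → 3:48 PM UTC.
Add 7 hours 57 minutes leg 2 → 11:45 PM UTC.
Add 1 hour and 6 minutes layover in Karachi → 12:51 AM UTC (Jan 9).
Add 6 hours and 16 minutes leg 3 → 7:07 AM UTC.
Cordova Station is UTC+8:45, so local arrival = 7:07 AM + 8:45 = 3:52 PM on Jan 9.

3:52 PM on Jan 9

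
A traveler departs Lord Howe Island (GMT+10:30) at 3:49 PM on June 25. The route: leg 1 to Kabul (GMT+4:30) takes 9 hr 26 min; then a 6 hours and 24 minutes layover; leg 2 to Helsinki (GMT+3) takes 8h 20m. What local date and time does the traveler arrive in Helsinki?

8:29 AM on June 26

Convert departure to UTC: 3:49 PM − 10:30 = 5:19 AM UTC on Jun 25.
Add 9 hours 26 minutes leg 1 → 2:45 PM UTC.
Add 6 hours and 24 minutes layover in Kabul → 9:09 PM UTC.
Add 8 hours and 20 minutes leg 2 → 5:29 AM UTC (Jun 26).
Helsinki is UTC+3:00, so local arrival = 5:29 AM + 3:00 = 8:29 AM on Jun 26.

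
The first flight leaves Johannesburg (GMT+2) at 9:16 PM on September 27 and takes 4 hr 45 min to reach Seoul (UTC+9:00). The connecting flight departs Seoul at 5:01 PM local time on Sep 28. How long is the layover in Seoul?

Convert departure to UTC: 9:16 PM − 2:00 = 7:16 PM UTC on Sep 27.
Add 4 hours and 45 minutes flight time → 12:01 AM UTC (Sep 28).
Seoul is UTC+9:00, so local arrival = 12:01 AM + 9:00 = 9:01 AM on Sep 28.
Layover = 5:01 PM − 9:01 AM = 8 hours.

8 hours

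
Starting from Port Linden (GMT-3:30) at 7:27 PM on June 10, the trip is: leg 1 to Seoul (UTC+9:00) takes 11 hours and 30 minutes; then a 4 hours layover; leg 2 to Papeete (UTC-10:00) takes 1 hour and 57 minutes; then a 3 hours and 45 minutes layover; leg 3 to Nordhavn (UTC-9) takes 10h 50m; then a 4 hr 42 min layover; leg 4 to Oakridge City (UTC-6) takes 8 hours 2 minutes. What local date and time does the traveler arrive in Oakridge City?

1:43 PM on June 12

Convert departure to UTC: 7:27 PM + 3:30 = 10:57 PM UTC on Jun 10.
Add 11 hours and 30 minutes leg 1 → 10:27 AM UTC (Jun 11).
Add 4 hours layover in Seoul → 2:27 PM UTC.
Add 1 hour 57 minutes leg 2 → 4:24 PM UTC.
Add 3 hours and 45 minutes layover in Papeete → 8:09 PM UTC.
Add 10 hours and 50 minutes leg 3 → 6:59 AM UTC (Jun 12).
Add 4 hours 42 minutes layover in Nordhavn → 11:41 AM UTC.
Add 8 hours and 2 minutes leg 4 → 7:43 PM UTC.
Oakridge City is UTC−6:00, so local arrival = 7:43 PM − 6:00 = 1:43 PM on Jun 12.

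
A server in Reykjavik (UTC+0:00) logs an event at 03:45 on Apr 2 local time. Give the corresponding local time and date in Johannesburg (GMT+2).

05:45 on April 2

Johannesburg is 2:00 ahead of Reykjavik.
Shift by the zone difference: 03:45 + 2:00 = 05:45 on Apr 2 in Johannesburg.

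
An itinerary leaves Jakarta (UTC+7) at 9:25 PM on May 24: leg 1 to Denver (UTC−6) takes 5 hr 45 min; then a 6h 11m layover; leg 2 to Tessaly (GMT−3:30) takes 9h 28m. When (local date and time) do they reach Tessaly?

8:19 AM on May 25

Convert departure to UTC: 9:25 PM − 7:00 = 2:25 PM UTC on May 24.
Add 5 hours and 45 minutes leg 1 → 8:10 PM UTC.
Add 6 hours and 11 minutes layover in Denver → 2:21 AM UTC (May 25).
Add 9 hours 28 minutes leg 2 → 11:49 AM UTC.
Tessaly is UTC−3:30, so local arrival = 11:49 AM − 3:30 = 8:19 AM on May 25.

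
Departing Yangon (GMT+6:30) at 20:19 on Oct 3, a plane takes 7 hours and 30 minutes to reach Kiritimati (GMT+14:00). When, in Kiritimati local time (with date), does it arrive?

Kiritimati is 7:30 ahead of Yangon.
After 7 hours and 30 minutes it is 03:49 (Oct 4) in Yangon.
Shift by the zone difference: 03:49 + 7:30 = 11:19 on Oct 4 in Kiritimati.

11:19 on October 4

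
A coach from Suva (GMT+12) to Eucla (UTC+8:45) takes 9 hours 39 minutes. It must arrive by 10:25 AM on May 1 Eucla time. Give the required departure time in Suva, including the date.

Target arrival in UTC: 10:25 AM − 8:45 = 1:40 AM on May 1.
Subtract 9 hours and 39 minutes → departure 4:01 PM UTC on Apr 30.
Suva is UTC+12:00: 4:01 PM + 12:00 = 4:01 AM on May 1.

4:01 AM on May 1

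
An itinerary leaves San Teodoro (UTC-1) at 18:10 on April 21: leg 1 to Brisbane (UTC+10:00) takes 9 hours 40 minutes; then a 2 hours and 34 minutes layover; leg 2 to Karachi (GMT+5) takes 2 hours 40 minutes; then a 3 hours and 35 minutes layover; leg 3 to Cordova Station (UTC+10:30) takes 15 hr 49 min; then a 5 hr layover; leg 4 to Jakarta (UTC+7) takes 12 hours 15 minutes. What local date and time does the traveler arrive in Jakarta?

05:43 on Apr 24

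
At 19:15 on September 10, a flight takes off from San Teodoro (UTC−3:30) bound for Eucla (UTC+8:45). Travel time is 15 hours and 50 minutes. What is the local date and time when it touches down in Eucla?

23:20 on Sep 11

Eucla is 12:15 ahead of San Teodoro.
After 15 hours 50 minutes it is 11:05 (Sep 11) in San Teodoro.
Shift by the zone difference: 11:05 + 12:15 = 23:20 on Sep 11 in Eucla.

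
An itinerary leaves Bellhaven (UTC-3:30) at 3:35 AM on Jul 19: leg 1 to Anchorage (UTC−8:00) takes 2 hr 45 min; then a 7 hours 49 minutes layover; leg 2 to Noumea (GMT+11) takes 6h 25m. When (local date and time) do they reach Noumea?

Convert departure to UTC: 3:35 AM + 3:30 = 7:05 AM UTC on Jul 19.
Add 2 hours 45 minutes leg 1 → 9:50 AM UTC.
Add 7 hours and 49 minutes layover in Anchorage → 5:39 PM UTC.
Add 6 hours 25 minutes leg 2 → 12:04 AM UTC (Jul 20).
Noumea is UTC+11:00, so local arrival = 12:04 AM + 11:00 = 11:04 AM on Jul 20.

11:04 AM on Jul 20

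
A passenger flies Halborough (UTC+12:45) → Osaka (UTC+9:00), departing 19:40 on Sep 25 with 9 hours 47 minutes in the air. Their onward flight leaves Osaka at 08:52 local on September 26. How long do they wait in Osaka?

7 hours 10 minutes

Convert departure to UTC: 19:40 − 12:45 = 06:55 UTC on Sep 25.
Add 9 hours 47 minutes flight time → 16:42 UTC.
Osaka is UTC+9:00, so local arrival = 16:42 + 9:00 = 01:42 on Sep 26.
Layover = 08:52 − 01:42 = 7 hours 10 minutes.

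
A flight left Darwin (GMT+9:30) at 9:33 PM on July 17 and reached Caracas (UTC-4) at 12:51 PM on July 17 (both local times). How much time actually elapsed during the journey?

4 hours 48 minutes

Caracas is 13:30 behind Darwin.
Clock-face elapsed time (ignoring zones) is −8 hours 42 minutes.
Actual elapsed = −8 hours 42 minutes + 13:30 = 4 hours 48 minutes.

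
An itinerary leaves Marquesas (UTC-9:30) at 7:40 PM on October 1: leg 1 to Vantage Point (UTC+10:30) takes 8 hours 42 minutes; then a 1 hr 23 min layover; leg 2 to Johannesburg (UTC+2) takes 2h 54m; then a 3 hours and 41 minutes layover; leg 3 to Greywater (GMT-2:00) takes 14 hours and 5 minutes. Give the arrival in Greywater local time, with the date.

9:55 AM on October 3

Convert departure to UTC: 7:40 PM + 9:30 = 5:10 AM UTC on Oct 2.
Add 8 hours and 42 minutes leg 1 → 1:52 PM UTC.
Add 1 hour 23 minutes layover in Vantage Point → 3:15 PM UTC.
Add 2 hours and 54 minutes leg 2 → 6:09 PM UTC.
Add 3 hours and 41 minutes layover in Johannesburg → 9:50 PM UTC.
Add 14 hours and 5 minutes leg 3 → 11:55 AM UTC (Oct 3).
Greywater is UTC−2:00, so local arrival = 11:55 AM − 2:00 = 9:55 AM on Oct 3.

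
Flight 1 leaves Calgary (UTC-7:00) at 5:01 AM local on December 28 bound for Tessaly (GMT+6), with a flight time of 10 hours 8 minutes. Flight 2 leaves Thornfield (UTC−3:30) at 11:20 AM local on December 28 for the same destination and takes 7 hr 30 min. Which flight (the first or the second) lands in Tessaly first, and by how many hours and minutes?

the first, by 11 minutes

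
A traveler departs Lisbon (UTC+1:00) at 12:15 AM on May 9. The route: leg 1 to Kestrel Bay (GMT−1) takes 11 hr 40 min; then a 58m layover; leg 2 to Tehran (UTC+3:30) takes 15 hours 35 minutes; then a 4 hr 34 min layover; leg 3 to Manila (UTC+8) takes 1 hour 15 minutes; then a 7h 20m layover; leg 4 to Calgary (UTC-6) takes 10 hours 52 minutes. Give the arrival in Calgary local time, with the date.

9:29 PM on May 10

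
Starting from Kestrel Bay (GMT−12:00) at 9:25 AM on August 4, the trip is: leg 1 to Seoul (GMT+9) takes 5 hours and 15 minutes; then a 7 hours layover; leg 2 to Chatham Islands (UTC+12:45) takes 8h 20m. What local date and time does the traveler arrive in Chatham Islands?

6:45 AM on August 6

Convert departure to UTC: 9:25 AM + 12:00 = 9:25 PM UTC on Aug 4.
Add 5 hours and 15 minutes leg 1 → 2:40 AM UTC (Aug 5).
Add 7 hours layover in Seoul → 9:40 AM UTC.
Add 8 hours 20 minutes leg 2 → 6:00 PM UTC.
Chatham Islands is UTC+12:45, so local arrival = 6:00 PM + 12:45 = 6:45 AM on Aug 6.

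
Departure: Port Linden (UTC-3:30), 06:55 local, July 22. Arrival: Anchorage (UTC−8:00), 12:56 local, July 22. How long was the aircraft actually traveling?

10 hours 31 minutes

Departure in UTC: 06:55 + 3:30 = 10:25 on Jul 22.
Arrival in UTC: 12:56 + 8:00 = 20:56 on Jul 22.
Elapsed = 20:56 − 10:25 = 10 hours 31 minutes.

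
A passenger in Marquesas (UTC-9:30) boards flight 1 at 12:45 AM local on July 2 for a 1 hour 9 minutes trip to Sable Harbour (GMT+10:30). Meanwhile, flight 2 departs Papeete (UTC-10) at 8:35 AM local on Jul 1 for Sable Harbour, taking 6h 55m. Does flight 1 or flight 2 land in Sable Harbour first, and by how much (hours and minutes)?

Flight 1 in UTC: 12:45 AM + 9:30 = 10:15 AM on Jul 2.
+1 hour 9 minutes → arrive 11:24 AM UTC on Jul 2.
Flight 2 in UTC: 8:35 AM + 10:00 = 6:35 PM on Jul 1.
+6 hours 55 minutes → arrive 1:30 AM UTC on Jul 2.
Flight 2 lands earlier by 9 hours 54 minutes.

the second, by 9 hours 54 minutes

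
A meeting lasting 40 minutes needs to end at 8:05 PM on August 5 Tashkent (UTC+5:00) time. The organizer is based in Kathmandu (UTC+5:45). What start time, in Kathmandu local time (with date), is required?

Target end time in UTC: 8:05 PM − 5:00 = 3:05 PM on Aug 5.
Subtract 40 minutes → start 2:25 PM UTC on Aug 5.
Kathmandu is UTC+5:45: 2:25 PM + 5:45 = 8:10 PM on Aug 5.

8:10 PM on August 5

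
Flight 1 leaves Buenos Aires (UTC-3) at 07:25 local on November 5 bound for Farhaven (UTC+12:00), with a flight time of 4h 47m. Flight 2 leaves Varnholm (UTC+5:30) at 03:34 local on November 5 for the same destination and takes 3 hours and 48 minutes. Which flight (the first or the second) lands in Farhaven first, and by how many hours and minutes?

the second, by 13 hours 20 minutes

Flight 1 in UTC: 07:25 + 3:00 = 10:25 on Nov 5.
+4 hours 47 minutes → arrive 15:12 UTC on Nov 5.
Flight 2 in UTC: 03:34 − 5:30 = 22:04 on Nov 4.
+3 hours and 48 minutes → arrive 01:52 UTC on Nov 5.
Flight 2 lands earlier by 13 hours 20 minutes.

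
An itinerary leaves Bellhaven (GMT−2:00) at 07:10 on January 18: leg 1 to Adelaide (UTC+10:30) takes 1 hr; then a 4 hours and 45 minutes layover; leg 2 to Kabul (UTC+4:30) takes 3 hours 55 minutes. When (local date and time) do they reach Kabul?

23:20 on Jan 18

Convert departure to UTC: 07:10 + 2:00 = 09:10 UTC on Jan 18.
Add 1 hour leg 1 → 10:10 UTC.
Add 4 hours 45 minutes layover in Adelaide → 14:55 UTC.
Add 3 hours 55 minutes leg 2 → 18:50 UTC.
Kabul is UTC+4:30, so local arrival = 18:50 + 4:30 = 23:20 on Jan 18.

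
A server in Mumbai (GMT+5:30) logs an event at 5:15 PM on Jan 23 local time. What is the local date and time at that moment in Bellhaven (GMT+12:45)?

Bellhaven is 7:15 ahead of Mumbai.
Shift by the zone difference: 5:15 PM + 7:15 = 12:30 AM on Jan 24 in Bellhaven.

12:30 AM on January 24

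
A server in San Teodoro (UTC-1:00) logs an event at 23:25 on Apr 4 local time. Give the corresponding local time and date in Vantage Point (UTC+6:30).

Vantage Point is 7:30 ahead of San Teodoro.
Shift by the zone difference: 23:25 + 7:30 = 06:55 on Apr 5 in Vantage Point.

06:55 on Apr 5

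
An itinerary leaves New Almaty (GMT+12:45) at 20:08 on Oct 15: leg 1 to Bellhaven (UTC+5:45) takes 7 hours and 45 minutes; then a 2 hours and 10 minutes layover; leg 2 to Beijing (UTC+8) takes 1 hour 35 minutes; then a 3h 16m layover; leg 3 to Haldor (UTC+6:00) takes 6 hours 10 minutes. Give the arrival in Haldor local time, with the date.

10:19 on October 16

Convert departure to UTC: 20:08 − 12:45 = 07:23 UTC on Oct 15.
Add 7 hours and 45 minutes leg 1 → 15:08 UTC.
Add 2 hours and 10 minutes layover in Bellhaven → 17:18 UTC.
Add 1 hour 35 minutes leg 2 → 18:53 UTC.
Add 3 hours and 16 minutes layover in Beijing → 22:09 UTC.
Add 6 hours 10 minutes leg 3 → 04:19 UTC (Oct 16).
Haldor is UTC+6:00, so local arrival = 04:19 + 6:00 = 10:19 on Oct 16.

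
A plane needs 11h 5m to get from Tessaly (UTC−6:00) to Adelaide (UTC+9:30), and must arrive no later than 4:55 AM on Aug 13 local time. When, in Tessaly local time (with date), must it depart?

2:20 AM on August 12

Target arrival in UTC: 4:55 AM − 9:30 = 7:25 PM on Aug 12.
Subtract 11 hours and 5 minutes → departure 8:20 AM UTC on Aug 12.
Tessaly is UTC−6:00: 8:20 AM − 6:00 = 2:20 AM on Aug 12.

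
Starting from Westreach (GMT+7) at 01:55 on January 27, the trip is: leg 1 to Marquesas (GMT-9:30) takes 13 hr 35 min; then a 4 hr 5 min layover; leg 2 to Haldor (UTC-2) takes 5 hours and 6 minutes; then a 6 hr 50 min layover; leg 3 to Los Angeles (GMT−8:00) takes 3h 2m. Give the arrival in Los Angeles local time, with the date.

19:33 on January 27

Convert departure to UTC: 01:55 − 7:00 = 18:55 UTC on Jan 26.
Add 13 hours 35 minutes leg 1 → 08:30 UTC (Jan 27).
Add 4 hours and 5 minutes layover in Marquesas → 12:35 UTC.
Add 5 hours and 6 minutes leg 2 → 17:41 UTC.
Add 6 hours and 50 minutes layover in Haldor → 00:31 UTC (Jan 28).
Add 3 hours 2 minutes leg 3 → 03:33 UTC.
Los Angeles is UTC−8:00, so local arrival = 03:33 − 8:00 = 19:33 on Jan 27.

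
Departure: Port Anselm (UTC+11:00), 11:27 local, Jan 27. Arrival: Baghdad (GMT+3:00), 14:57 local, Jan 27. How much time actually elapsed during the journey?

Departure in UTC: 11:27 − 11:00 = 00:27 on Jan 27.
Arrival in UTC: 14:57 − 3:00 = 11:57 on Jan 27.
Elapsed = 11:57 − 00:27 = 11 hours 30 minutes.

11 hours 30 minutes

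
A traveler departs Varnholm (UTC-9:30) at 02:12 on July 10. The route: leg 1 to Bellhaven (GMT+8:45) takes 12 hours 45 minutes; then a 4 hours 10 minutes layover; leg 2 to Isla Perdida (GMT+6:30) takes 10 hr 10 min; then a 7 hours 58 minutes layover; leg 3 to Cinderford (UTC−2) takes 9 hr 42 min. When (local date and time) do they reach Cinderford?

Convert departure to UTC: 02:12 + 9:30 = 11:42 UTC on Jul 10.
Add 12 hours 45 minutes leg 1 → 00:27 UTC (Jul 11).
Add 4 hours 10 minutes layover in Bellhaven → 04:37 UTC.
Add 10 hours 10 minutes leg 2 → 14:47 UTC.
Add 7 hours and 58 minutes layover in Isla Perdida → 22:45 UTC.
Add 9 hours and 42 minutes leg 3 → 08:27 UTC (Jul 12).
Cinderford is UTC−2:00, so local arrival = 08:27 − 2:00 = 06:27 on Jul 12.

06:27 on Jul 12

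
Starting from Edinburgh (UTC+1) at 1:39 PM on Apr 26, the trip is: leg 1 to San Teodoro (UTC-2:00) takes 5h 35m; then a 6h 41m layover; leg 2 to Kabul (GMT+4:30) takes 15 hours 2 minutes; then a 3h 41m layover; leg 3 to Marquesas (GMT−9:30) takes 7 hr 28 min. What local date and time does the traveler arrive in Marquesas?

Convert departure to UTC: 1:39 PM − 1:00 = 12:39 PM UTC on Apr 26.
Add 5 hours 35 minutes leg 1 → 6:14 PM UTC.
Add 6 hours 41 minutes layover in San Teodoro → 12:55 AM UTC (Apr 27).
Add 15 hours and 2 minutes leg 2 → 3:57 PM UTC.
Add 3 hours 41 minutes layover in Kabul → 7:38 PM UTC.
Add 7 hours and 28 minutes leg 3 → 3:06 AM UTC (Apr 28).
Marquesas is UTC−9:30, so local arrival = 3:06 AM − 9:30 = 5:36 PM on Apr 27.

5:36 PM on Apr 27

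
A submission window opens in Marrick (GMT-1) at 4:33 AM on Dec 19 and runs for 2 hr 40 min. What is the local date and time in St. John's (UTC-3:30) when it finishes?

Convert start to UTC: 4:33 AM + 1:00 = 5:33 AM UTC on Dec 19.
Add 2 hours and 40 minutes duration → 8:13 AM UTC.
St. John's is UTC−3:30, so local end time = 8:13 AM − 3:30 = 4:43 AM on Dec 19.

4:43 AM on December 19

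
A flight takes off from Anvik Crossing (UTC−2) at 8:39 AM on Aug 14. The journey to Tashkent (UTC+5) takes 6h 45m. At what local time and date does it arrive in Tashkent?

Convert departure to UTC: 8:39 AM + 2:00 = 10:39 AM UTC on Aug 14.
Add 6 hours and 45 minutes travel time → 5:24 PM UTC.
Tashkent is UTC+5:00, so local arrival = 5:24 PM + 5:00 = 10:24 PM on Aug 14.

10:24 PM on Aug 14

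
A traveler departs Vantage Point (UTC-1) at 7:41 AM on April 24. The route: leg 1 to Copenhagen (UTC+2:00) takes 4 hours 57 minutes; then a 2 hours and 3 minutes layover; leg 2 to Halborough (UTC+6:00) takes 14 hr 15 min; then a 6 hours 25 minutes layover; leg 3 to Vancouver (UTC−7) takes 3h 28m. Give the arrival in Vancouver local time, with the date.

8:49 AM on Apr 25

Convert departure to UTC: 7:41 AM + 1:00 = 8:41 AM UTC on Apr 24.
Add 4 hours and 57 minutes leg 1 → 1:38 PM UTC.
Add 2 hours 3 minutes layover in Copenhagen → 3:41 PM UTC.
Add 14 hours and 15 minutes leg 2 → 5:56 AM UTC (Apr 25).
Add 6 hours 25 minutes layover in Halborough → 12:21 PM UTC.
Add 3 hours and 28 minutes leg 3 → 3:49 PM UTC.
Vancouver is UTC−7:00, so local arrival = 3:49 PM − 7:00 = 8:49 AM on Apr 25.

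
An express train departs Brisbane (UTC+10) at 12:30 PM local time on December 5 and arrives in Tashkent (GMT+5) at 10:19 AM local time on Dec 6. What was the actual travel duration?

Tashkent is 5:00 behind Brisbane.
Clock-face elapsed time (ignoring zones) is 21 hours 49 minutes.
Actual elapsed = 21 hours 49 minutes + 5:00 = 26 hours 49 minutes.

26 hours 49 minutes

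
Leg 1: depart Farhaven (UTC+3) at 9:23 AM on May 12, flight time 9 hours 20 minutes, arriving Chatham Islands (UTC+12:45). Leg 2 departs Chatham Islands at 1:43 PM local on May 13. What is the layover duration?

9 hours 15 minutes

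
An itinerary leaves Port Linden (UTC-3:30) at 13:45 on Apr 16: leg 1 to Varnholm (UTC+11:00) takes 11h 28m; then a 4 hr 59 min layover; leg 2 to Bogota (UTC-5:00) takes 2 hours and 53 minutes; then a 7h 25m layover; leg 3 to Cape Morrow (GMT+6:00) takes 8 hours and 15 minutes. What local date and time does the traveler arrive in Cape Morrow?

10:15 on April 18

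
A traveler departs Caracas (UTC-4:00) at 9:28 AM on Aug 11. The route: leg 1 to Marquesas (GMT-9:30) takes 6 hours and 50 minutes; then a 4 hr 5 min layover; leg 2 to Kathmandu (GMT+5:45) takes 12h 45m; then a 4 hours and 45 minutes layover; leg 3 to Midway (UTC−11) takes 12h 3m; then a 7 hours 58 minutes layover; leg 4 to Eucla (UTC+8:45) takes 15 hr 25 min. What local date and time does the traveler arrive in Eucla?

2:04 PM on August 14

Convert departure to UTC: 9:28 AM + 4:00 = 1:28 PM UTC on Aug 11.
Add 6 hours 50 minutes leg 1 → 8:18 PM UTC.
Add 4 hours and 5 minutes layover in Marquesas → 12:23 AM UTC (Aug 12).
Add 12 hours and 45 minutes leg 2 → 1:08 PM UTC.
Add 4 hours and 45 minutes layover in Kathmandu → 5:53 PM UTC.
Add 12 hours 3 minutes leg 3 → 5:56 AM UTC (Aug 13).
Add 7 hours 58 minutes layover in Midway → 1:54 PM UTC.
Add 15 hours and 25 minutes leg 4 → 5:19 AM UTC (Aug 14).
Eucla is UTC+8:45, so local arrival = 5:19 AM + 8:45 = 2:04 PM on Aug 14.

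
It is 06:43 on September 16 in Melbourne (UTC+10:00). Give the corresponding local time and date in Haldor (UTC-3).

In UTC: 06:43 − 10:00 = 20:43 on Sep 15.
Haldor is UTC−3:00: 20:43 − 3:00 = 17:43 on Sep 15.

17:43 on September 15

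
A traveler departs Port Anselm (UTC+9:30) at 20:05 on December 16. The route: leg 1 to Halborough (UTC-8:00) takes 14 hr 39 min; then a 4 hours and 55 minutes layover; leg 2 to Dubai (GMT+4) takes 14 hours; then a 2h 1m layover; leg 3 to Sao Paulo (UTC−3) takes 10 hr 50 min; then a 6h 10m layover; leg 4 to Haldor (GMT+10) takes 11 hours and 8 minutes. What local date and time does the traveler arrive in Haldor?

Convert departure to UTC: 20:05 − 9:30 = 10:35 UTC on Dec 16.
Add 14 hours and 39 minutes leg 1 → 01:14 UTC (Dec 17).
Add 4 hours and 55 minutes layover in Halborough → 06:09 UTC.
Add 14 hours leg 2 → 20:09 UTC.
Add 2 hours and 1 minute layover in Dubai → 22:10 UTC.
Add 10 hours and 50 minutes leg 3 → 09:00 UTC (Dec 18).
Add 6 hours and 10 minutes layover in Sao Paulo → 15:10 UTC.
Add 11 hours and 8 minutes leg 4 → 02:18 UTC (Dec 19).
Haldor is UTC+10:00, so local arrival = 02:18 + 10:00 = 12:18 on Dec 19.

12:18 on December 19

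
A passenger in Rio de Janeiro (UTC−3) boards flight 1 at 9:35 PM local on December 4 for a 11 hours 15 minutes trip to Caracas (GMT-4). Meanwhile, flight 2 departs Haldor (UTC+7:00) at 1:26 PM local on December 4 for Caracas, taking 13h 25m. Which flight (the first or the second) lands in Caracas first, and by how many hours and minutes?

Flight 1 in UTC: 9:35 PM + 3:00 = 12:35 AM on Dec 5.
+11 hours 15 minutes → arrive 11:50 AM UTC on Dec 5.
Flight 2 in UTC: 1:26 PM − 7:00 = 6:26 AM on Dec 4.
+13 hours and 25 minutes → arrive 7:51 PM UTC on Dec 4.
Flight 2 lands earlier by 15 hours 59 minutes.

the second, by 15 hours 59 minutes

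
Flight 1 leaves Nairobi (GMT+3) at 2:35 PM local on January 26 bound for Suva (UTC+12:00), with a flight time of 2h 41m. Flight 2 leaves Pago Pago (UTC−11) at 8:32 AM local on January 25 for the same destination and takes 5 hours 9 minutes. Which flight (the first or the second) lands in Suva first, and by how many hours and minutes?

the second, by 13 hours 35 minutes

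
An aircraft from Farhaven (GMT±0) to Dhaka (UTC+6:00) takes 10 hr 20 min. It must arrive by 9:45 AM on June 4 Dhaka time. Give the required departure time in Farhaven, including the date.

5:25 PM on June 3

Target arrival in UTC: 9:45 AM − 6:00 = 3:45 AM on Jun 4.
Subtract 10 hours and 20 minutes → departure 5:25 PM UTC on Jun 3.
Farhaven is UTC+0, so departure is 5:25 PM on Jun 3.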